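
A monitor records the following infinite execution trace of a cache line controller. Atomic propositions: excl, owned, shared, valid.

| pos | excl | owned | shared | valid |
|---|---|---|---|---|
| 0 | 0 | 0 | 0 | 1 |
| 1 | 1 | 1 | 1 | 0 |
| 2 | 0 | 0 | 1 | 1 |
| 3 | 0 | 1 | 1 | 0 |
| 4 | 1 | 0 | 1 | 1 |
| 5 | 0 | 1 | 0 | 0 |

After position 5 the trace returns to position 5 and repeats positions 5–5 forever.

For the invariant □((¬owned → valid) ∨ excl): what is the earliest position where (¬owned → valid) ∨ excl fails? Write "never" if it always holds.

(¬owned → valid) ∨ excl holds at every position 0..5, and those are all the positions the trace ever visits, so the invariant □((¬owned → valid) ∨ excl) is never violated.

never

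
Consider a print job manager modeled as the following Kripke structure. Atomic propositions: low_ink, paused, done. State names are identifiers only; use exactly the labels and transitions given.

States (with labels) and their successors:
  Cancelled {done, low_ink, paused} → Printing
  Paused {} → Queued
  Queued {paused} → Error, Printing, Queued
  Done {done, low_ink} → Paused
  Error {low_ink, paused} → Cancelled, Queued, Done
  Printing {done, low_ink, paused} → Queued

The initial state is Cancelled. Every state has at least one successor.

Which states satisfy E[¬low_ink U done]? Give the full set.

{Cancelled, Paused, Queued, Done, Printing}

States satisfying ¬low_ink: {Paused, Queued}.
States satisfying done: {Cancelled, Done, Printing}.
States satisfying E[¬low_ink U done]: {Cancelled, Paused, Queued, Done, Printing}.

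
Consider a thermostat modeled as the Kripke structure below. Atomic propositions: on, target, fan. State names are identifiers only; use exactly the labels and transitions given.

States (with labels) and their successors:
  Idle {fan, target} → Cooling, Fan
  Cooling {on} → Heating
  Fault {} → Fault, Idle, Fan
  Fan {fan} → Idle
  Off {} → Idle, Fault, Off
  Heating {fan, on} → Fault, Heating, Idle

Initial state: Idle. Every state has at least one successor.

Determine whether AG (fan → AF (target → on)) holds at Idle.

States satisfying fan → AF (target → on): {Idle, Cooling, Fault, Fan, Off, Heating}.
States satisfying AG (fan → AF (target → on)): {Idle, Cooling, Fault, Fan, Off, Heating}.
Every state reachable from Idle satisfies fan → AF (target → on).
Idle ∈ Sat(AG (fan → AF (target → on))).

Satisfied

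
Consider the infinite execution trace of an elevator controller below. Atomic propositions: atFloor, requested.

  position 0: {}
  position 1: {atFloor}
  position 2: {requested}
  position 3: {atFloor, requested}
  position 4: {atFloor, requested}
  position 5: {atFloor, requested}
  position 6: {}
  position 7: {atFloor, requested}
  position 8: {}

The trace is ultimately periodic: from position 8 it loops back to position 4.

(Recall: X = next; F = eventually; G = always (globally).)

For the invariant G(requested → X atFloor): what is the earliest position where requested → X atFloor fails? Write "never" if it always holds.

Check requested → X atFloor at each position in order: 0 ✓, 1 ✓, 2 ✓, 3 ✓, 4 ✓.
At position 5 the labels are {atFloor, requested} and the next position 6 has {}, so requested → X atFloor is false there. This is the first violation.

5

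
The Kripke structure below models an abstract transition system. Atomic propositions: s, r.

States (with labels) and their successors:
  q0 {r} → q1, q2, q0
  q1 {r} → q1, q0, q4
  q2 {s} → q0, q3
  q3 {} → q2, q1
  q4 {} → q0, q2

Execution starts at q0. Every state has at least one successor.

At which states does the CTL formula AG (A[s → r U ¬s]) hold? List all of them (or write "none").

none

States satisfying A[s → r U ¬s]: {q0, q1, q3, q4}.
States satisfying AG (A[s → r U ¬s]): ∅.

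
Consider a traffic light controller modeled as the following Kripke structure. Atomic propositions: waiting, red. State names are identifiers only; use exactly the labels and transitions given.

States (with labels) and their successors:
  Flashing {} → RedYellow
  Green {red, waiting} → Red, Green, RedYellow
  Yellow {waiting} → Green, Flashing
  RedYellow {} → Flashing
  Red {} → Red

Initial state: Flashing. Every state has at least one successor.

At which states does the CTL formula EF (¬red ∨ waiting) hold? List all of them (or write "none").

States satisfying ¬red ∨ waiting: {Flashing, Green, Yellow, RedYellow, Red}.
States satisfying EF (¬red ∨ waiting): {Flashing, Green, Yellow, RedYellow, Red}.

{Flashing, Green, Yellow, RedYellow, Red}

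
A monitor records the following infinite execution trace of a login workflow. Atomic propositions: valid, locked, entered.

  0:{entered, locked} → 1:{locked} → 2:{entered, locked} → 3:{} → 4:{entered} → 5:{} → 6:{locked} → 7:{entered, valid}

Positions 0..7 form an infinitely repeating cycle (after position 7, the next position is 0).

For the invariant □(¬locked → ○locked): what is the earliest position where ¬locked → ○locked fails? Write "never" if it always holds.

Check ¬locked → ○locked at each position in order: 0 ✓, 1 ✓, 2 ✓.
At position 3 the labels are {} and the next position 4 has {entered}, so ¬locked → ○locked is false there. This is the first violation.

3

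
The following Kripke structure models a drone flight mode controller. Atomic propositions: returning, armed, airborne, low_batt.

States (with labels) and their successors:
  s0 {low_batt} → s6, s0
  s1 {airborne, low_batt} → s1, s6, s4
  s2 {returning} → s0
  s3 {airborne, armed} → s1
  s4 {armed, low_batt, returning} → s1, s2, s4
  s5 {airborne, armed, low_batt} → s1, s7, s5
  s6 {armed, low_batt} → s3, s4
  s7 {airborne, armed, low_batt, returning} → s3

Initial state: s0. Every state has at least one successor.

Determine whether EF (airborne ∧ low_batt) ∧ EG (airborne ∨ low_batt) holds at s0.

Holds

States satisfying airborne ∧ low_batt: {s1, s5, s7}.
States satisfying EF (airborne ∧ low_batt): {s0, s1, s2, s3, s4, s5, s6, s7}.
States satisfying airborne ∨ low_batt: {s0, s1, s3, s4, s5, s6, s7}.
States satisfying EG (airborne ∨ low_batt): {s0, s1, s3, s4, s5, s6, s7}.
States satisfying EF (airborne ∧ low_batt) ∧ EG (airborne ∨ low_batt): {s0, s1, s3, s4, s5, s6, s7}.
s0 ∈ Sat(EF (airborne ∧ low_batt) ∧ EG (airborne ∨ low_batt)).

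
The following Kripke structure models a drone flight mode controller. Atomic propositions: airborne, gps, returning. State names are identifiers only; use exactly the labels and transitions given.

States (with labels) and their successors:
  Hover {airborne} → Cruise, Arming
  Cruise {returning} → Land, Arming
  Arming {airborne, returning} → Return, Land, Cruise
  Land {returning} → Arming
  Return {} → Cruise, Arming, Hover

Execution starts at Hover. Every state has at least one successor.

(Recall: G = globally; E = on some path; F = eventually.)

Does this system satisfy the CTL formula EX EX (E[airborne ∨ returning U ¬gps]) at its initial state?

States satisfying EX (E[airborne ∨ returning U ¬gps]): {Hover, Cruise, Arming, Land, Return}.
States satisfying EX EX (E[airborne ∨ returning U ¬gps]): {Hover, Cruise, Arming, Land, Return}.
Hover ∈ Sat(EX EX (E[airborne ∨ returning U ¬gps])).

Holds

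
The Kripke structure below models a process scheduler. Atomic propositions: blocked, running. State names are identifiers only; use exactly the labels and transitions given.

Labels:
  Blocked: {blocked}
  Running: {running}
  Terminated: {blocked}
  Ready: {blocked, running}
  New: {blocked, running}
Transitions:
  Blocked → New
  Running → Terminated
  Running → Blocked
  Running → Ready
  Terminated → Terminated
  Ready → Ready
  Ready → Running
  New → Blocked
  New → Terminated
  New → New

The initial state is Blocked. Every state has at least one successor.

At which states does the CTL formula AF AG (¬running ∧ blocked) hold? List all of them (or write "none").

States satisfying AG (¬running ∧ blocked): {Terminated}.
States satisfying AF AG (¬running ∧ blocked): {Terminated}.

{Terminated}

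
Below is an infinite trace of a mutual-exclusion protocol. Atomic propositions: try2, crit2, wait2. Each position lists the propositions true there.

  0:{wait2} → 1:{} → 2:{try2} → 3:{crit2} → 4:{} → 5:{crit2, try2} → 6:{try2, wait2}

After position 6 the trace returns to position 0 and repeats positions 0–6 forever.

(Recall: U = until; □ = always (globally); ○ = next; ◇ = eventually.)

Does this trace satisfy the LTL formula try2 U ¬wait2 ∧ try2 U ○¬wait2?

Does not hold

Walking from position 0: at position 0, ¬wait2 has not yet held and try2 fails, so try2 U ¬wait2 is false.
Walking from position 0: ○¬wait2 first holds at position 0, and try2 holds at every earlier position along the way, so try2 U ○¬wait2 holds.
At position 0: try2 U ¬wait2 is false; try2 U ○¬wait2 is true; so try2 U ¬wait2 ∧ try2 U ○¬wait2 is false.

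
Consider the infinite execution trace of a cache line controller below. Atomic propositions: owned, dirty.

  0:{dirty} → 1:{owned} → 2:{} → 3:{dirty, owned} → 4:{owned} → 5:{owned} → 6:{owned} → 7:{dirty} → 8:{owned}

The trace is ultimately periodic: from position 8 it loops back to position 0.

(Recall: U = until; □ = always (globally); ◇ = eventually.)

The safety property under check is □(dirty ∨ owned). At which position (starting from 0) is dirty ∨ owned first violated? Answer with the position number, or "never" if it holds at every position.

2

Check dirty ∨ owned at each position in order: 0 ✓, 1 ✓.
At position 2 the labels are {}, so dirty ∨ owned is false there. This is the first violation.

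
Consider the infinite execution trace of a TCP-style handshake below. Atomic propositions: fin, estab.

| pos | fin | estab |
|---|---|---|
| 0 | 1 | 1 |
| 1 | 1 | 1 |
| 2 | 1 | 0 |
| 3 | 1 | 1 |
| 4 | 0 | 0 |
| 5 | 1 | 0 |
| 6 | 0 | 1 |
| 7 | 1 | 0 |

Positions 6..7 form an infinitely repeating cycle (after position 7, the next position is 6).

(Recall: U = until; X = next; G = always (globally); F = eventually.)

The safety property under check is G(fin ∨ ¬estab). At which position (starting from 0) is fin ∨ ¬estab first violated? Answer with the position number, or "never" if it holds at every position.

6

Check fin ∨ ¬estab at each position in order: 0 ✓, 1 ✓, 2 ✓, 3 ✓, 4 ✓, 5 ✓.
At position 6 the labels are {estab}, so fin ∨ ¬estab is false there. This is the first violation.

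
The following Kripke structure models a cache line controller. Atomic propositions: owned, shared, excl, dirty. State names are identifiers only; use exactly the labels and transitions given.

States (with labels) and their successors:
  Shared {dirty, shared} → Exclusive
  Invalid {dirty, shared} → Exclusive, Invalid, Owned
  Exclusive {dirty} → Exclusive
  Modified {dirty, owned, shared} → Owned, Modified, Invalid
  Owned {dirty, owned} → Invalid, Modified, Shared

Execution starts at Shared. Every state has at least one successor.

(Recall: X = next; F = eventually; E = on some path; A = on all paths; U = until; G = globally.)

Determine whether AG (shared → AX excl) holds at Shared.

States satisfying shared → AX excl: {Exclusive, Owned}.
States satisfying AG (shared → AX excl): {Exclusive}.
Shared is reachable from Shared and violates shared → AX excl, so AG fails at Shared.
Shared ∉ Sat(AG (shared → AX excl)).

Does not hold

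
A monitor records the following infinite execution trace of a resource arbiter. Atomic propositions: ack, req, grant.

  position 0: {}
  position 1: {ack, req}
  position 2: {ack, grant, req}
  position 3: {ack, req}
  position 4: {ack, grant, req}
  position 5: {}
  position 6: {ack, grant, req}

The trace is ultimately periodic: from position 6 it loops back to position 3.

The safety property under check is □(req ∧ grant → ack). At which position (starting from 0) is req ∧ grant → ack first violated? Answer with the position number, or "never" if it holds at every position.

never

req ∧ grant → ack holds at every position 0..6, and those are all the positions the trace ever visits, so the invariant □(req ∧ grant → ack) is never violated.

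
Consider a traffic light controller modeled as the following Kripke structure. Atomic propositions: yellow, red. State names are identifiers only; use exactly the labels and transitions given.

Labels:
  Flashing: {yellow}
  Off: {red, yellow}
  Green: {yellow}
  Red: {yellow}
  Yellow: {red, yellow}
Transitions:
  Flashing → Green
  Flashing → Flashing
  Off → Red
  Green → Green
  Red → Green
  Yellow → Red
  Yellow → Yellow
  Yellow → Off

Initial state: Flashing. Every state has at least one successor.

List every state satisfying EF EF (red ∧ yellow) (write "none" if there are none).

{Off, Yellow}

States satisfying EF (red ∧ yellow): {Off, Yellow}.
States satisfying EF EF (red ∧ yellow): {Off, Yellow}.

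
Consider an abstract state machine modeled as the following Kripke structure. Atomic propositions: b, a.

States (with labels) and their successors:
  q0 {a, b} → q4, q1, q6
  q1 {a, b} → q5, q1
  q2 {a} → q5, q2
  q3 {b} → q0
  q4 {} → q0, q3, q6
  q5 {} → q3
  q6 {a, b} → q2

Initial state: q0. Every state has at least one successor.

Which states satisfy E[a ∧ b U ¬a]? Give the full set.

States satisfying a ∧ b: {q0, q1, q6}.
States satisfying ¬a: {q3, q4, q5}.
States satisfying E[a ∧ b U ¬a]: {q0, q1, q3, q4, q5}.

{q0, q1, q3, q4, q5}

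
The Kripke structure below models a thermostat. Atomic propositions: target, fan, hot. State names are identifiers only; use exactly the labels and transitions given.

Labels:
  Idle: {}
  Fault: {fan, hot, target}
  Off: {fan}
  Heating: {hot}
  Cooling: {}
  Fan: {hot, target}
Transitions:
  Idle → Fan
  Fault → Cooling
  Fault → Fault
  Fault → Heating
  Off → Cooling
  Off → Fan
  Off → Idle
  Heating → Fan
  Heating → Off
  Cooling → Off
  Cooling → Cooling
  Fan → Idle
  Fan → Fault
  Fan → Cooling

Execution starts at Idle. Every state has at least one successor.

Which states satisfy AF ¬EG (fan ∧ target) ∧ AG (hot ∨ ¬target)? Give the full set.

States satisfying ¬EG (fan ∧ target): {Idle, Off, Heating, Cooling, Fan}.
States satisfying AF ¬EG (fan ∧ target): {Idle, Off, Heating, Cooling, Fan}.
States satisfying hot ∨ ¬target: {Idle, Fault, Off, Heating, Cooling, Fan}.
States satisfying AG (hot ∨ ¬target): {Idle, Fault, Off, Heating, Cooling, Fan}.
States satisfying AF ¬EG (fan ∧ target) ∧ AG (hot ∨ ¬target): {Idle, Off, Heating, Cooling, Fan}.

{Idle, Off, Heating, Cooling, Fan}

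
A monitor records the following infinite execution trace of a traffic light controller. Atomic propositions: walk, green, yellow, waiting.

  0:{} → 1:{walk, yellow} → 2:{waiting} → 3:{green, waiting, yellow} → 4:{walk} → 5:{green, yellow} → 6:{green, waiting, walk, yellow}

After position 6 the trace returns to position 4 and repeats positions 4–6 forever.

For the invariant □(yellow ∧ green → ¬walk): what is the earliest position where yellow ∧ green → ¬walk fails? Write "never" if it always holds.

6

Check yellow ∧ green → ¬walk at each position in order: 0 ✓, 1 ✓, 2 ✓, 3 ✓, 4 ✓, 5 ✓.
At position 6 the labels are {green, waiting, walk, yellow}, so yellow ∧ green → ¬walk is false there. This is the first violation.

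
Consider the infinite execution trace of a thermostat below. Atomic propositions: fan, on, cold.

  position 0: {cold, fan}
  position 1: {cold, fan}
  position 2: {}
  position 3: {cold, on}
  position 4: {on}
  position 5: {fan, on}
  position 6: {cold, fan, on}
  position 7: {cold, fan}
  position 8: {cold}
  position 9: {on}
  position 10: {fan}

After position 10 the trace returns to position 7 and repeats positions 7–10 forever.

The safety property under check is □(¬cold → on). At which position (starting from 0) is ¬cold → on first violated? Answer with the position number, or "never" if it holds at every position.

2

Check ¬cold → on at each position in order: 0 ✓, 1 ✓.
At position 2 the labels are {}, so ¬cold → on is false there. This is the first violation.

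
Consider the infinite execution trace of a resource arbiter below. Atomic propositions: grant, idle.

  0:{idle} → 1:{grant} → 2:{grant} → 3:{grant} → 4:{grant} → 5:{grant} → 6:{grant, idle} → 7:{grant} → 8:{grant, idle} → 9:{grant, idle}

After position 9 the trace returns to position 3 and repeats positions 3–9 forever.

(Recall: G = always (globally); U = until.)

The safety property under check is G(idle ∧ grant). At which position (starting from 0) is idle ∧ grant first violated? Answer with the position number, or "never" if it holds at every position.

At position 0 the labels are {idle}, so idle ∧ grant is false there. This is the first violation.

0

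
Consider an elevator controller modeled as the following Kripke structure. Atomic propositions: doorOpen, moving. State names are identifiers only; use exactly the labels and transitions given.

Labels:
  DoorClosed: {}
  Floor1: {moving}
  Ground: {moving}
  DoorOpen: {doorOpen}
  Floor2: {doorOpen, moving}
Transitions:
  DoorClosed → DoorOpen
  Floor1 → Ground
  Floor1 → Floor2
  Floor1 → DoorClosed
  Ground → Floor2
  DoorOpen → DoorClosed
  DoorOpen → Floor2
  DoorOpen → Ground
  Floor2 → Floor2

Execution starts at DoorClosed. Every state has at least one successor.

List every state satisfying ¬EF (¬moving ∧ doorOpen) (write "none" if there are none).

{Ground, Floor2}

States satisfying ¬moving ∧ doorOpen: {DoorOpen}.
States satisfying EF (¬moving ∧ doorOpen): {DoorClosed, Floor1, DoorOpen}.
States satisfying ¬EF (¬moving ∧ doorOpen): {Ground, Floor2}.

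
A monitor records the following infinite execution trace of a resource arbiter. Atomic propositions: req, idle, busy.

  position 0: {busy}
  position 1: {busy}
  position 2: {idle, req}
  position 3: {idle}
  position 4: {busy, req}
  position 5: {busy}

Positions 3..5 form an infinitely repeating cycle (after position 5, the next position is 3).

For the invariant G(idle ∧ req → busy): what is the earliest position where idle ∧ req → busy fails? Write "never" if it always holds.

2

Check idle ∧ req → busy at each position in order: 0 ✓, 1 ✓.
At position 2 the labels are {idle, req}, so idle ∧ req → busy is false there. This is the first violation.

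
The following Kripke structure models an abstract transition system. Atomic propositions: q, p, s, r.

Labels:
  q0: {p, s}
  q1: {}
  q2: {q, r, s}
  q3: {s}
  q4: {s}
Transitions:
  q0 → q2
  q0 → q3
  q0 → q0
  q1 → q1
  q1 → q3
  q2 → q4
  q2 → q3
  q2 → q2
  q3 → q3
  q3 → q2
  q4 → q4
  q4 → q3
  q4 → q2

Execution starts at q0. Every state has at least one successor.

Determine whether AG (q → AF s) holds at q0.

Satisfied

States satisfying q → AF s: {q0, q1, q2, q3, q4}.
States satisfying AG (q → AF s): {q0, q1, q2, q3, q4}.
Every state reachable from q0 satisfies q → AF s.
q0 ∈ Sat(AG (q → AF s)).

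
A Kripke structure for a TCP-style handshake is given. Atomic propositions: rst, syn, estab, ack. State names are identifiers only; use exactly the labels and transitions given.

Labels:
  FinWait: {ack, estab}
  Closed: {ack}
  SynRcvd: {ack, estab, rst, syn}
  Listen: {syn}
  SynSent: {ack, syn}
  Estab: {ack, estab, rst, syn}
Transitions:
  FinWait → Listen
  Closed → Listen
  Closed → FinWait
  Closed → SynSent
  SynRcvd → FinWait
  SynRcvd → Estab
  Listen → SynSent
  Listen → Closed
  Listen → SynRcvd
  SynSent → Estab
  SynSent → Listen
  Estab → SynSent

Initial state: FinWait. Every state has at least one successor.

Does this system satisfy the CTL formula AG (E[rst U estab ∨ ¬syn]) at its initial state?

States satisfying E[rst U estab ∨ ¬syn]: {FinWait, Closed, SynRcvd, Estab}.
States satisfying AG (E[rst U estab ∨ ¬syn]): ∅.
Listen is reachable from FinWait and violates E[rst U estab ∨ ¬syn], so AG fails at FinWait.
FinWait ∉ Sat(AG (E[rst U estab ∨ ¬syn])).

Violated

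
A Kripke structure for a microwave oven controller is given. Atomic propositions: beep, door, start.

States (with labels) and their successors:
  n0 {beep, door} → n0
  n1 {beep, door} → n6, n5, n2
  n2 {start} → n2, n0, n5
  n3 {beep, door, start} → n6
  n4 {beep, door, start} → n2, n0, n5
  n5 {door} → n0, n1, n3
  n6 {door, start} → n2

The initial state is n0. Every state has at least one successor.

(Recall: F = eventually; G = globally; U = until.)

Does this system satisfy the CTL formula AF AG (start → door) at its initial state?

Yes

States satisfying AG (start → door): {n0}.
States satisfying AF AG (start → door): {n0}.
n0 ∈ Sat(AF AG (start → door)).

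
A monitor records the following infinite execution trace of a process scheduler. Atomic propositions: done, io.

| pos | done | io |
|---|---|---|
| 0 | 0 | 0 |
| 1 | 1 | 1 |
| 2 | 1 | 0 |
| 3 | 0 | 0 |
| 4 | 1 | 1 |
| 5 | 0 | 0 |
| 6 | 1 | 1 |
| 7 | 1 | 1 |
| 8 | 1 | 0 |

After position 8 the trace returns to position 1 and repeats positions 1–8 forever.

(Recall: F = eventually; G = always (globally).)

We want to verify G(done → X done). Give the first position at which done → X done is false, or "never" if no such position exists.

Check done → X done at each position in order: 0 ✓, 1 ✓.
At position 2 the labels are {done} and the next position 3 has {}, so done → X done is false there. This is the first violation.

2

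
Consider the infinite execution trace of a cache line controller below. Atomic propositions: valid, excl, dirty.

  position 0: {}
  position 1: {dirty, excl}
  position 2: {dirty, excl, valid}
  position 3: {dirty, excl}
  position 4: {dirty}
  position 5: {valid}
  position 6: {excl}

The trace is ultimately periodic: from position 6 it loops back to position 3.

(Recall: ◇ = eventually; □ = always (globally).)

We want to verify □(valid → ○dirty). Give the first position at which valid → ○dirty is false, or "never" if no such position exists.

5

Check valid → ○dirty at each position in order: 0 ✓, 1 ✓, 2 ✓, 3 ✓, 4 ✓.
At position 5 the labels are {valid} and the next position 6 has {excl}, so valid → ○dirty is false there. This is the first violation.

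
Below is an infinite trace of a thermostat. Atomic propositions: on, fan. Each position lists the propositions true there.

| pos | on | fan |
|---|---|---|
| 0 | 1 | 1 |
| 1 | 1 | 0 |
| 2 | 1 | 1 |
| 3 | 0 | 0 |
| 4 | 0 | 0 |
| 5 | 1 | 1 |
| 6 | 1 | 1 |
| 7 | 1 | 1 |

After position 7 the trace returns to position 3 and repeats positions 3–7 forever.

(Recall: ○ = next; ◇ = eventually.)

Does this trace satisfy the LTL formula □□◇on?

Holds

□◇on holds at every position 0..7, and those are all positions ever visited, so □□◇on holds.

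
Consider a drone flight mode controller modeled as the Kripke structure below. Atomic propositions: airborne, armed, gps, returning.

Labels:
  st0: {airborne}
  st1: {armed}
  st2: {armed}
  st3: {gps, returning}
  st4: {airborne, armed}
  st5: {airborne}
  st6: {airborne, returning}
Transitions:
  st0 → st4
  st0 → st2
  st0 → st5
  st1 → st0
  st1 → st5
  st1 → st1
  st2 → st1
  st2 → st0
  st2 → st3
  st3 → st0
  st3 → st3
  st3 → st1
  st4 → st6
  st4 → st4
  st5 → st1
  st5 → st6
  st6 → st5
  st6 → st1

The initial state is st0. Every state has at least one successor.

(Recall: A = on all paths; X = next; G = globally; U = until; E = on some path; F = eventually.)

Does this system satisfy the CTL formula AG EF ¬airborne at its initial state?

States satisfying EF ¬airborne: {st0, st1, st2, st3, st4, st5, st6}.
States satisfying AG EF ¬airborne: {st0, st1, st2, st3, st4, st5, st6}.
Every state reachable from st0 satisfies EF ¬airborne.
st0 ∈ Sat(AG EF ¬airborne).

Yes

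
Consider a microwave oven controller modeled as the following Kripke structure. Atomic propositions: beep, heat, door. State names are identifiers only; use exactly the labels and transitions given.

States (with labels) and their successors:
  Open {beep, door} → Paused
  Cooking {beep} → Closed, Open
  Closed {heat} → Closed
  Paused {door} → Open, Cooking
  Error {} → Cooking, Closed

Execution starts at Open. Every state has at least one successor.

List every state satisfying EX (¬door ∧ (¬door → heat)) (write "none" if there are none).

{Cooking, Closed, Error}

States satisfying ¬door ∧ (¬door → heat): {Closed}.
States satisfying EX (¬door ∧ (¬door → heat)): {Cooking, Closed, Error}.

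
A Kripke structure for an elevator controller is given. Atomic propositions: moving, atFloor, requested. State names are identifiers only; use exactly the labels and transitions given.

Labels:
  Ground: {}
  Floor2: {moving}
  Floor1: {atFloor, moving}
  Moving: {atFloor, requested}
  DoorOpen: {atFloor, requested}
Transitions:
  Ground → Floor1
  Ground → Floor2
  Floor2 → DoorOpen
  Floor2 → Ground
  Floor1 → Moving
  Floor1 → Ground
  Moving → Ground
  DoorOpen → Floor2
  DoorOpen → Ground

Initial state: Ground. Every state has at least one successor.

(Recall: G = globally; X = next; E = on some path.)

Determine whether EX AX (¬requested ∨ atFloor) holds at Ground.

States satisfying AX (¬requested ∨ atFloor): {Ground, Floor2, Floor1, Moving, DoorOpen}.
States satisfying EX AX (¬requested ∨ atFloor): {Ground, Floor2, Floor1, Moving, DoorOpen}.
Ground ∈ Sat(EX AX (¬requested ∨ atFloor)).

Holds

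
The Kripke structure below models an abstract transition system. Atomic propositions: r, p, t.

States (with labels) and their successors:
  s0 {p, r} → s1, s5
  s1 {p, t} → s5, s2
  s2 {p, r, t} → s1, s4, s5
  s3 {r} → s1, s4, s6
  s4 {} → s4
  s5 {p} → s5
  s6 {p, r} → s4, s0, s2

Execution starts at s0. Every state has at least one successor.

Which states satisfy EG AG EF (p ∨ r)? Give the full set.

{s5}

States satisfying AG EF (p ∨ r): {s5}.
States satisfying EG AG EF (p ∨ r): {s5}.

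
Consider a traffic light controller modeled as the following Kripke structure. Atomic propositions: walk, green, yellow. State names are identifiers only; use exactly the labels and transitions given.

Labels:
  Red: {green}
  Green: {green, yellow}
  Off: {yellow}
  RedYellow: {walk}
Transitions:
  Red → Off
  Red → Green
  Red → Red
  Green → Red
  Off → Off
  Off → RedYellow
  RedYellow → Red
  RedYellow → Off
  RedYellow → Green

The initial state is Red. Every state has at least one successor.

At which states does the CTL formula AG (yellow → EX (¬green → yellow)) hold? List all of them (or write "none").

States satisfying yellow → EX (¬green → yellow): {Red, Green, Off, RedYellow}.
States satisfying AG (yellow → EX (¬green → yellow)): {Red, Green, Off, RedYellow}.

{Red, Green, Off, RedYellow}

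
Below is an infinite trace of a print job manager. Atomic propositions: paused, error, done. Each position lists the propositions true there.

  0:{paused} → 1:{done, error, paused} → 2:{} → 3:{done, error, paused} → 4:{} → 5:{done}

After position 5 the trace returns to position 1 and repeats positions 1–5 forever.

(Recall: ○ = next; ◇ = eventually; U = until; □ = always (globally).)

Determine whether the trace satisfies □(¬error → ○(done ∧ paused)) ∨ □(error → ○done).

¬error → ○(done ∧ paused) must hold at every position from 0 onward. It fails at position 4, so □(¬error → ○(done ∧ paused)) is false.
Positions where ¬error holds: 0, 2, 4, 5.
Check ○(done ∧ paused) at each: 0→ok, 2→ok, 4→fails, 5→ok.
error → ○done must hold at every position from 0 onward. It fails at position 1, so □(error → ○done) is false.
Positions where error holds: 1, 3.
Check ○done at each: 1→fails, 3→fails.
At position 0: □(¬error → ○(done ∧ paused)) is false; □(error → ○done) is false; so □(¬error → ○(done ∧ paused)) ∨ □(error → ○done) is false.

Violated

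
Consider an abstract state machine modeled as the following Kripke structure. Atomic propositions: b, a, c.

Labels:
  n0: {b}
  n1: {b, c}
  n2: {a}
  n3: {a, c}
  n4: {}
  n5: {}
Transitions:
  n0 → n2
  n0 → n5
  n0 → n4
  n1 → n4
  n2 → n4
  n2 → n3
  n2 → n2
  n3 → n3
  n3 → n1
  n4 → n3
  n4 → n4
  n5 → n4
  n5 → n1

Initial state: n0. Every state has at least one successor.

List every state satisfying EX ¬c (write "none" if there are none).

{n0, n1, n2, n4, n5}

States satisfying ¬c: {n0, n2, n4, n5}.
States satisfying EX ¬c: {n0, n1, n2, n4, n5}.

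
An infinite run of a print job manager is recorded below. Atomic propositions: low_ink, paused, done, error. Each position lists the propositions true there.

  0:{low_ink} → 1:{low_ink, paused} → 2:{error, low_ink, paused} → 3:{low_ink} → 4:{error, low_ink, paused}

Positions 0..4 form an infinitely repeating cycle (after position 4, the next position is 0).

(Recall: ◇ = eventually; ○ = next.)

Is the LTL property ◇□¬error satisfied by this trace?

Does not hold

□¬error is false at every position 0..4, so it never becomes true and ◇□¬error fails.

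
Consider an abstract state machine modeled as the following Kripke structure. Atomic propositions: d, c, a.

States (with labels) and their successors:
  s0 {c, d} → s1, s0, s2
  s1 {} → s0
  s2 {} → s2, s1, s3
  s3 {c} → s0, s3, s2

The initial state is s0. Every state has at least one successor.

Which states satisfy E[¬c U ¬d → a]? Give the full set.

States satisfying ¬c: {s1, s2}.
States satisfying ¬d → a: {s0}.
States satisfying E[¬c U ¬d → a]: {s0, s1, s2}.

{s0, s1, s2}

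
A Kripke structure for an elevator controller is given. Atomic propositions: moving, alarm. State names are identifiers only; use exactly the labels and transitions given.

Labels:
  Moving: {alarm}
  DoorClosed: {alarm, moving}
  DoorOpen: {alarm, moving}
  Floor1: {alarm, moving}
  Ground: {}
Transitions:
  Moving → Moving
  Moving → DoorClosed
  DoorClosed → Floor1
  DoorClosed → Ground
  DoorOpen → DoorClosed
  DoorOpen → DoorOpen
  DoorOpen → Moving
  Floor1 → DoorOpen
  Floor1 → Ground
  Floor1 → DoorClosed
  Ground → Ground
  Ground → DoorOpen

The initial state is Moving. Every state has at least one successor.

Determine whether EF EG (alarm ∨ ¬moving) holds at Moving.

Yes

States satisfying EG (alarm ∨ ¬moving): {Moving, DoorClosed, DoorOpen, Floor1, Ground}.
States satisfying EF EG (alarm ∨ ¬moving): {Moving, DoorClosed, DoorOpen, Floor1, Ground}.
Some path from Moving reaches a state where EG (alarm ∨ ¬moving) holds.
Moving ∈ Sat(EF EG (alarm ∨ ¬moving)).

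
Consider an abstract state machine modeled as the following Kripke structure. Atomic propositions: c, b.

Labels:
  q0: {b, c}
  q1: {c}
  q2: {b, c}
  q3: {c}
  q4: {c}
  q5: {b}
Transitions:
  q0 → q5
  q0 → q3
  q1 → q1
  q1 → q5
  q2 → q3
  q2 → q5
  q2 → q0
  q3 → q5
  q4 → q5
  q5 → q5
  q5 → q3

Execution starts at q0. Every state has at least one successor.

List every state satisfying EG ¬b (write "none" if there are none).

{q1}

States satisfying ¬b: {q1, q3, q4}.
States satisfying EG ¬b: {q1}.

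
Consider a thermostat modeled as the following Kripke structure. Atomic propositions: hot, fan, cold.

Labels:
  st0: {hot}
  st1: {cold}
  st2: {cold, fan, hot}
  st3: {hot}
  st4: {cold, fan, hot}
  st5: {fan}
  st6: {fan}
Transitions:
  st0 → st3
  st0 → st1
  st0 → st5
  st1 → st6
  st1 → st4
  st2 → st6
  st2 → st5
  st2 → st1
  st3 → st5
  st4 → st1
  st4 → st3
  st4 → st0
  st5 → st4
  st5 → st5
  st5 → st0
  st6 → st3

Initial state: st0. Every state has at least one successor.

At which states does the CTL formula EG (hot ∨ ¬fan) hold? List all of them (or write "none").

{st0, st1, st2, st4}

States satisfying hot ∨ ¬fan: {st0, st1, st2, st3, st4}.
States satisfying EG (hot ∨ ¬fan): {st0, st1, st2, st4}.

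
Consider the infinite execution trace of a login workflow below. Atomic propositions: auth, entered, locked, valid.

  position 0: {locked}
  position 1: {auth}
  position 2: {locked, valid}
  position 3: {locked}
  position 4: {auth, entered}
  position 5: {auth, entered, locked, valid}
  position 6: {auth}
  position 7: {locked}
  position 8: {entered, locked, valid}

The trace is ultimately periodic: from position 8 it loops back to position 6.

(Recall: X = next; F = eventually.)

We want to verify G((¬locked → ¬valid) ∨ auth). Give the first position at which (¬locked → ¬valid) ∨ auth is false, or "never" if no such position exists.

(¬locked → ¬valid) ∨ auth holds at every position 0..8, and those are all the positions the trace ever visits, so the invariant G((¬locked → ¬valid) ∨ auth) is never violated.

never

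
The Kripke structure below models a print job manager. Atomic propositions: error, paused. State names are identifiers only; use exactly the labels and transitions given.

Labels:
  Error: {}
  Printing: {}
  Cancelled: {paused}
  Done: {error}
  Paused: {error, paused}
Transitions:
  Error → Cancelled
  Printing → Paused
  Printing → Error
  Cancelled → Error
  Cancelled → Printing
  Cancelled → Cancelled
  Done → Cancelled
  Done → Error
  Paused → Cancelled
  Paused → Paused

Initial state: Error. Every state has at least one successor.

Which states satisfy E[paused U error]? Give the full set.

States satisfying paused: {Cancelled, Paused}.
States satisfying error: {Done, Paused}.
States satisfying E[paused U error]: {Done, Paused}.

{Done, Paused}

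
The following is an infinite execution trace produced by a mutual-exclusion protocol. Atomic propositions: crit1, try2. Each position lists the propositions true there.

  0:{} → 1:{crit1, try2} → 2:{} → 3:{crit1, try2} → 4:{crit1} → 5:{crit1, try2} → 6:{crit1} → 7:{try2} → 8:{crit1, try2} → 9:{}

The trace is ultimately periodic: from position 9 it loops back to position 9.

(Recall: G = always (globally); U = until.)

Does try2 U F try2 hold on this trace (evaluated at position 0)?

Walking from position 0: F try2 first holds at position 0, and try2 holds at every earlier position along the way, so try2 U F try2 holds.

Satisfied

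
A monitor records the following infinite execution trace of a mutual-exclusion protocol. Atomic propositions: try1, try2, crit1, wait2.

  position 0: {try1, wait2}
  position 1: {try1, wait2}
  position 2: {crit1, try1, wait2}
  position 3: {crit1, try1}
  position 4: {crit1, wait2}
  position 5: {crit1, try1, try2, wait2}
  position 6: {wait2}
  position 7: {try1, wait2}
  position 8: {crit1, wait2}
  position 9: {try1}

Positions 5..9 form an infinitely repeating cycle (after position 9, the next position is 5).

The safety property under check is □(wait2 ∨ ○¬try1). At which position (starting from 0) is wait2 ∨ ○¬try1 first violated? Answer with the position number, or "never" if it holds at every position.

Check wait2 ∨ ○¬try1 at each position in order: 0 ✓, 1 ✓, 2 ✓, 3 ✓, 4 ✓, 5 ✓, 6 ✓, 7 ✓, 8 ✓.
At position 9 the labels are {try1} and the next position 5 has {crit1, try1, try2, wait2}, so wait2 ∨ ○¬try1 is false there. This is the first violation.

9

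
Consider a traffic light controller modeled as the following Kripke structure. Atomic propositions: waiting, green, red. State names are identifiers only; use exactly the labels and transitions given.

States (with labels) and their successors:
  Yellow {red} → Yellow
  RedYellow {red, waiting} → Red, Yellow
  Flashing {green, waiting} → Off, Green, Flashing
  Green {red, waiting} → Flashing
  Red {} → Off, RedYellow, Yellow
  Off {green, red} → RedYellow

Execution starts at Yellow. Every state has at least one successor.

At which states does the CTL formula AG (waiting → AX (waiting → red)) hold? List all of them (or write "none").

States satisfying waiting → AX (waiting → red): {Yellow, RedYellow, Red, Off}.
States satisfying AG (waiting → AX (waiting → red)): {Yellow, RedYellow, Red, Off}.

{Yellow, RedYellow, Red, Off}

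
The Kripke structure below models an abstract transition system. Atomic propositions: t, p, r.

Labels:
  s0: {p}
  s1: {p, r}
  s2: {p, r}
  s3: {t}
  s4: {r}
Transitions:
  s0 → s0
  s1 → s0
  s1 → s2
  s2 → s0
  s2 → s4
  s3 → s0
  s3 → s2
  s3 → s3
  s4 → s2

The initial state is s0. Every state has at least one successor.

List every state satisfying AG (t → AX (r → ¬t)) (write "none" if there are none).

States satisfying t → AX (r → ¬t): {s0, s1, s2, s3, s4}.
States satisfying AG (t → AX (r → ¬t)): {s0, s1, s2, s3, s4}.

{s0, s1, s2, s3, s4}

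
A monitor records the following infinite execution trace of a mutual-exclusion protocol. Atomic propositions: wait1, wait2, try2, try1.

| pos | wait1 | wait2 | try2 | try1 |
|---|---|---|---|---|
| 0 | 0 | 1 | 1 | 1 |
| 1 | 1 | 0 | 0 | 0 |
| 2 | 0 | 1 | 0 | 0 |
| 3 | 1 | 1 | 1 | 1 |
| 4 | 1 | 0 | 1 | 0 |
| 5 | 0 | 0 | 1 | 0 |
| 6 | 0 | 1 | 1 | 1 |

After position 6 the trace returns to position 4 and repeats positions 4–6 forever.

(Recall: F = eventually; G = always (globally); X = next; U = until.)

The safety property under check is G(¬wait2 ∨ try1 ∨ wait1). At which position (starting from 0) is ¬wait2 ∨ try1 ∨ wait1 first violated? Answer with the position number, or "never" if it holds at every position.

Check ¬wait2 ∨ try1 ∨ wait1 at each position in order: 0 ✓, 1 ✓.
At position 2 the labels are {wait2}, so ¬wait2 ∨ try1 ∨ wait1 is false there. This is the first violation.

2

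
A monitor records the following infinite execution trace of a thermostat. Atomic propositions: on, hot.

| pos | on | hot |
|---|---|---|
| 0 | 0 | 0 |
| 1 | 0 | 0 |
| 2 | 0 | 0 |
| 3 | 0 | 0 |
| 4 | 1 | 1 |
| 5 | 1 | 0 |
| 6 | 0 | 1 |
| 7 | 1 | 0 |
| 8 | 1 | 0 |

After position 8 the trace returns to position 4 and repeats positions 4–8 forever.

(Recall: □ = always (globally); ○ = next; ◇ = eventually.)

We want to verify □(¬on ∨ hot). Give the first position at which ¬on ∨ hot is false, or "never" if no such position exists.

Check ¬on ∨ hot at each position in order: 0 ✓, 1 ✓, 2 ✓, 3 ✓, 4 ✓.
At position 5 the labels are {on}, so ¬on ∨ hot is false there. This is the first violation.

5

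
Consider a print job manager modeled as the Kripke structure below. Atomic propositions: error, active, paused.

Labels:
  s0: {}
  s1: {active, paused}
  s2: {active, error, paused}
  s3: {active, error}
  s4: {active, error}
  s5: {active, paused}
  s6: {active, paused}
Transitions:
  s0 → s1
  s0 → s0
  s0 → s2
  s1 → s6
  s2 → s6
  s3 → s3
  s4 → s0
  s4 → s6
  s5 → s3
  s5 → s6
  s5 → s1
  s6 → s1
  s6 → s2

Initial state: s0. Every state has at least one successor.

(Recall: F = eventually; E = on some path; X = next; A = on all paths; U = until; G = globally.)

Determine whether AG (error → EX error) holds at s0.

No

States satisfying error → EX error: {s0, s1, s3, s5, s6}.
States satisfying AG (error → EX error): {s3}.
s2 is reachable from s0 and violates error → EX error, so AG fails at s0.
s0 ∉ Sat(AG (error → EX error)).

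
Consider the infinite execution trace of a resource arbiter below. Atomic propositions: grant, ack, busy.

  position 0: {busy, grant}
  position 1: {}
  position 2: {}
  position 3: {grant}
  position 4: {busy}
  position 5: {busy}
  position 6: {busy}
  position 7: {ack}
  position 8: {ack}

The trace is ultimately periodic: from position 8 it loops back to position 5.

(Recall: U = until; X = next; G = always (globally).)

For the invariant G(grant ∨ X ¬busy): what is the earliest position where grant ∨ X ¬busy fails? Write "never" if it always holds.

4

Check grant ∨ X ¬busy at each position in order: 0 ✓, 1 ✓, 2 ✓, 3 ✓.
At position 4 the labels are {busy} and the next position 5 has {busy}, so grant ∨ X ¬busy is false there. This is the first violation.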